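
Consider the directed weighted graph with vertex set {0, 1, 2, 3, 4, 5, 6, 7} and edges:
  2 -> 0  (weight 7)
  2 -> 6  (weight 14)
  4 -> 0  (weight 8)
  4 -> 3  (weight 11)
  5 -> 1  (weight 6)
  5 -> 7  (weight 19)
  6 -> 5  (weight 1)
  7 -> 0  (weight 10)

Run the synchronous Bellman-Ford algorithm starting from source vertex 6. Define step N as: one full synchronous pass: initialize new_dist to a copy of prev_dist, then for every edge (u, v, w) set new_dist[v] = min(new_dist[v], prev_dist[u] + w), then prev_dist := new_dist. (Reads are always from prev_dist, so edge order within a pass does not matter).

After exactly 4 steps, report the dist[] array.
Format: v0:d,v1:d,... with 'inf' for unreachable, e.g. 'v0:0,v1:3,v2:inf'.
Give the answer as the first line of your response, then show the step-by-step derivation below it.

v0:30,v1:7,v2:inf,v3:inf,v4:inf,v5:1,v6:0,v7:20

step 1: dist = v0:inf,v1:inf,v2:inf,v3:inf,v4:inf,v5:1,v6:0,v7:inf
step 2: dist = v0:inf,v1:7,v2:inf,v3:inf,v4:inf,v5:1,v6:0,v7:20
step 3: dist = v0:30,v1:7,v2:inf,v3:inf,v4:inf,v5:1,v6:0,v7:20
step 4: dist = v0:30,v1:7,v2:inf,v3:inf,v4:inf,v5:1,v6:0,v7:20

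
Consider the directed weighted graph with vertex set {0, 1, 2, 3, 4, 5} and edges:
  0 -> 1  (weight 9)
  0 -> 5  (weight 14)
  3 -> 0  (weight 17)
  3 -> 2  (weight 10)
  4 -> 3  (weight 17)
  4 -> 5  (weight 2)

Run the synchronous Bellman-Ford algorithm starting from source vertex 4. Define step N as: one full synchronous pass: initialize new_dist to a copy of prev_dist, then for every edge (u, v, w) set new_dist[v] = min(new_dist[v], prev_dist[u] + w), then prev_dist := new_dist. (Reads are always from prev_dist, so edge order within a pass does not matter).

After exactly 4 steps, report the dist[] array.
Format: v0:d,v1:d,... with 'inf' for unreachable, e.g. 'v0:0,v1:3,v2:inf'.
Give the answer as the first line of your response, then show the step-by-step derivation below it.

v0:34,v1:43,v2:27,v3:17,v4:0,v5:2

step 1: dist = v0:inf,v1:inf,v2:inf,v3:17,v4:0,v5:2
step 2: dist = v0:34,v1:inf,v2:27,v3:17,v4:0,v5:2
step 3: dist = v0:34,v1:43,v2:27,v3:17,v4:0,v5:2
step 4: dist = v0:34,v1:43,v2:27,v3:17,v4:0,v5:2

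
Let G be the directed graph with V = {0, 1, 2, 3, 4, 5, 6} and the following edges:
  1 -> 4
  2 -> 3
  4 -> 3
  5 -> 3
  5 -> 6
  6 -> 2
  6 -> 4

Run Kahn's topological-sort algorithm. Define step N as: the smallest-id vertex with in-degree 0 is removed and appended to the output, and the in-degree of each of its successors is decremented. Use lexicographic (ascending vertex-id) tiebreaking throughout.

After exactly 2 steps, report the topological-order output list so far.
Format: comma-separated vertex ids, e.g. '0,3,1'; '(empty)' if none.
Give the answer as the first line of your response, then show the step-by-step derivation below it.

0,1

step 1: output 0; order=[0]; indeg=(0,0,1,3,2,0,1)
step 2: output 1; order=[0,1]; indeg=(0,0,1,3,1,0,1)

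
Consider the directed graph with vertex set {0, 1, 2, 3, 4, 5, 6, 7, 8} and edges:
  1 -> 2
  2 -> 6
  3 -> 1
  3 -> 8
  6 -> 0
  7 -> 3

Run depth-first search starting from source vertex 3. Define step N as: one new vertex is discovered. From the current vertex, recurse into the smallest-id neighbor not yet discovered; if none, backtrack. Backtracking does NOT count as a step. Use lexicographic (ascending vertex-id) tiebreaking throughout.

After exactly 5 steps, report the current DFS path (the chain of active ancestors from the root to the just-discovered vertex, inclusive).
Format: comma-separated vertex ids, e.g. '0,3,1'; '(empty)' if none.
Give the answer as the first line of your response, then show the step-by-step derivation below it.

3,1,2,6,0

step 1: discover 3; path=3; order=3
step 2: discover 1; path=3>1; order=3,1
step 3: discover 2; path=3>1>2; order=3,1,2
step 4: discover 6; path=3>1>2>6; order=3,1,2,6
step 5: discover 0; path=3>1>2>6>0; order=3,1,2,6,0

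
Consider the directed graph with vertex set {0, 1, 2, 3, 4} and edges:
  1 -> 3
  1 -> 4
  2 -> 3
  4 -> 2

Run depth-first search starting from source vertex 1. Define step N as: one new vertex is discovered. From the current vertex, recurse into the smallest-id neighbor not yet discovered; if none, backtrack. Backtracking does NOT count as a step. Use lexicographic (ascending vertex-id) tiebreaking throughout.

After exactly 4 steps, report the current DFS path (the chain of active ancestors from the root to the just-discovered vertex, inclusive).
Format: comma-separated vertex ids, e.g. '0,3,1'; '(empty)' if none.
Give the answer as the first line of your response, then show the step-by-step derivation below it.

1,4,2

step 1: discover 1; path=1; order=1
step 2: discover 3; path=1>3; order=1,3
step 3: discover 4; path=1>4; order=1,3,4
step 4: discover 2; path=1>4>2; order=1,3,4,2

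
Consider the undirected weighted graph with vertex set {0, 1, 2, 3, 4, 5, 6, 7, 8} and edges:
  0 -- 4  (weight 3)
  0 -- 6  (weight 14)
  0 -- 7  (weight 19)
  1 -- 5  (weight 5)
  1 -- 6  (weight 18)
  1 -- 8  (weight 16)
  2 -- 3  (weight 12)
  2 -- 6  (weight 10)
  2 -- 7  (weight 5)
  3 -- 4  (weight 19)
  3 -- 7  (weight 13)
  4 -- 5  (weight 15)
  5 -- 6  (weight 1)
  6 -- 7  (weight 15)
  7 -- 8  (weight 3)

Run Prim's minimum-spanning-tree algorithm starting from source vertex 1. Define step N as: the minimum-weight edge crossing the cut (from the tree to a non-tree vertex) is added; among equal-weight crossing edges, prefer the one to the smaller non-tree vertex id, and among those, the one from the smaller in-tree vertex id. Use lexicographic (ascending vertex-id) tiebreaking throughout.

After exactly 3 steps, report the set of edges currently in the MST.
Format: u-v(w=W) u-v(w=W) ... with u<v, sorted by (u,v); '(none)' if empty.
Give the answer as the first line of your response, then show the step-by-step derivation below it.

1-5(w=5) 2-6(w=10) 5-6(w=1)

step 1: add edge 1-5 (w=5); MST = {1-5(w=5)}
step 2: add edge 5-6 (w=1); MST = {1-5(w=5) 5-6(w=1)}
step 3: add edge 2-6 (w=10); MST = {1-5(w=5) 2-6(w=10) 5-6(w=1)}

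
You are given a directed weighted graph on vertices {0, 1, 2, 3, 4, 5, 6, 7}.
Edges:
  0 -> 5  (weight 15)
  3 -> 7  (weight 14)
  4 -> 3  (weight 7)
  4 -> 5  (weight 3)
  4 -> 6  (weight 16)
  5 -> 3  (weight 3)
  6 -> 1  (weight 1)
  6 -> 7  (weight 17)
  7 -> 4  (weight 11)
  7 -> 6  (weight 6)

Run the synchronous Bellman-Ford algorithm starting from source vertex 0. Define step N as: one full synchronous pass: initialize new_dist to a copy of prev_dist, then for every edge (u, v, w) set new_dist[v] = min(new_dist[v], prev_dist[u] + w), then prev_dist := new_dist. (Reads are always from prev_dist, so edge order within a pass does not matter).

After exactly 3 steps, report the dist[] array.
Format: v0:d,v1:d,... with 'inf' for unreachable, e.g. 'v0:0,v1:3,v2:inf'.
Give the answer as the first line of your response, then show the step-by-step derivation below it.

v0:0,v1:inf,v2:inf,v3:18,v4:inf,v5:15,v6:inf,v7:32

step 1: dist = v0:0,v1:inf,v2:inf,v3:inf,v4:inf,v5:15,v6:inf,v7:inf
step 2: dist = v0:0,v1:inf,v2:inf,v3:18,v4:inf,v5:15,v6:inf,v7:inf
step 3: dist = v0:0,v1:inf,v2:inf,v3:18,v4:inf,v5:15,v6:inf,v7:32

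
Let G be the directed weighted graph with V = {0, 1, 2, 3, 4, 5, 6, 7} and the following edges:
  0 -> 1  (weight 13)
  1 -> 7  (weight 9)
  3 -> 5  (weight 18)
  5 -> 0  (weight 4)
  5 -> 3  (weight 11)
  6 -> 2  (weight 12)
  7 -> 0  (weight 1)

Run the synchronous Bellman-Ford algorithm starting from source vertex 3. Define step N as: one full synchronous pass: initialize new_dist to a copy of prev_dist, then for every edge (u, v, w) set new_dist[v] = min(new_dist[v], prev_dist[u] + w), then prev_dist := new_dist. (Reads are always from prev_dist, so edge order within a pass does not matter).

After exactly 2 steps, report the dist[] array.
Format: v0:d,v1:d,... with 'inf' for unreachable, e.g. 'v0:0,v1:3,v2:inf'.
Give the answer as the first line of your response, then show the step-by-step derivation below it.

v0:22,v1:inf,v2:inf,v3:0,v4:inf,v5:18,v6:inf,v7:inf

step 1: dist = v0:inf,v1:inf,v2:inf,v3:0,v4:inf,v5:18,v6:inf,v7:inf
step 2: dist = v0:22,v1:inf,v2:inf,v3:0,v4:inf,v5:18,v6:inf,v7:inf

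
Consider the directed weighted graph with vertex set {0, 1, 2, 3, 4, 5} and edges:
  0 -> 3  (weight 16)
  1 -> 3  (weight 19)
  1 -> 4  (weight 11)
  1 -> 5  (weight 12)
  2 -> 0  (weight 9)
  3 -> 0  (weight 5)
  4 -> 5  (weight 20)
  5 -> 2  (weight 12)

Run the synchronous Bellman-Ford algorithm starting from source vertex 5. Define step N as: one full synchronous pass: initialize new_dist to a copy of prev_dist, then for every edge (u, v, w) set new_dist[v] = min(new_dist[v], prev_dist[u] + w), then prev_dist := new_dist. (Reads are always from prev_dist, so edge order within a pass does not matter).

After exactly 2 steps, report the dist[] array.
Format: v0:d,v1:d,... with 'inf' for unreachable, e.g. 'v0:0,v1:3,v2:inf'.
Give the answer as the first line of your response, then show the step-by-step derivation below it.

v0:21,v1:inf,v2:12,v3:inf,v4:inf,v5:0

step 1: dist = v0:inf,v1:inf,v2:12,v3:inf,v4:inf,v5:0
step 2: dist = v0:21,v1:inf,v2:12,v3:inf,v4:inf,v5:0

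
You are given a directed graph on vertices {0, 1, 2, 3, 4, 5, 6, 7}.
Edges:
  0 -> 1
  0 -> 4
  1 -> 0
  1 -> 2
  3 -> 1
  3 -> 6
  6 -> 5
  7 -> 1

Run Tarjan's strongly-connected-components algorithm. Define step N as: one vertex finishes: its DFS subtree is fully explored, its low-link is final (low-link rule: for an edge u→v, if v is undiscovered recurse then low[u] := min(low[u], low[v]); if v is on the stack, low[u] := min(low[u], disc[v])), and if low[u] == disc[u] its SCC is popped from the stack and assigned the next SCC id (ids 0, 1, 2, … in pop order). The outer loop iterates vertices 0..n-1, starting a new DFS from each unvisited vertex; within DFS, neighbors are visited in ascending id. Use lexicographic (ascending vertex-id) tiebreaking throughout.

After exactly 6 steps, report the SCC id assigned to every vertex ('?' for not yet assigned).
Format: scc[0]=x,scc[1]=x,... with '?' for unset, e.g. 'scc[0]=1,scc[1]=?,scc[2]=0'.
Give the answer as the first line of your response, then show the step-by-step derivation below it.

scc[0]=2,scc[1]=2,scc[2]=0,scc[3]=?,scc[4]=1,scc[5]=3,scc[6]=4,scc[7]=?

step 1: low=(low[0]=0,low[1]=0,low[2]=2,low[3]=?,low[4]=?,low[5]=?,low[6]=?,low[7]=?); scc=(scc[0]=?,scc[1]=?,scc[2]=0,scc[3]=?,scc[4]=?,scc[5]=?,scc[6]=?,scc[7]=?)
step 2: low=(low[0]=0,low[1]=0,low[2]=2,low[3]=?,low[4]=?,low[5]=?,low[6]=?,low[7]=?); scc=(scc[0]=?,scc[1]=?,scc[2]=0,scc[3]=?,scc[4]=?,scc[5]=?,scc[6]=?,scc[7]=?)
step 3: low=(low[0]=0,low[1]=0,low[2]=2,low[3]=?,low[4]=3,low[5]=?,low[6]=?,low[7]=?); scc=(scc[0]=?,scc[1]=?,scc[2]=0,scc[3]=?,scc[4]=1,scc[5]=?,scc[6]=?,scc[7]=?)
step 4: low=(low[0]=0,low[1]=0,low[2]=2,low[3]=?,low[4]=3,low[5]=?,low[6]=?,low[7]=?); scc=(scc[0]=2,scc[1]=2,scc[2]=0,scc[3]=?,scc[4]=1,scc[5]=?,scc[6]=?,scc[7]=?)
step 5: low=(low[0]=0,low[1]=0,low[2]=2,low[3]=4,low[4]=3,low[5]=6,low[6]=5,low[7]=?); scc=(scc[0]=2,scc[1]=2,scc[2]=0,scc[3]=?,scc[4]=1,scc[5]=3,scc[6]=?,scc[7]=?)
step 6: low=(low[0]=0,low[1]=0,low[2]=2,low[3]=4,low[4]=3,low[5]=6,low[6]=5,low[7]=?); scc=(scc[0]=2,scc[1]=2,scc[2]=0,scc[3]=?,scc[4]=1,scc[5]=3,scc[6]=4,scc[7]=?)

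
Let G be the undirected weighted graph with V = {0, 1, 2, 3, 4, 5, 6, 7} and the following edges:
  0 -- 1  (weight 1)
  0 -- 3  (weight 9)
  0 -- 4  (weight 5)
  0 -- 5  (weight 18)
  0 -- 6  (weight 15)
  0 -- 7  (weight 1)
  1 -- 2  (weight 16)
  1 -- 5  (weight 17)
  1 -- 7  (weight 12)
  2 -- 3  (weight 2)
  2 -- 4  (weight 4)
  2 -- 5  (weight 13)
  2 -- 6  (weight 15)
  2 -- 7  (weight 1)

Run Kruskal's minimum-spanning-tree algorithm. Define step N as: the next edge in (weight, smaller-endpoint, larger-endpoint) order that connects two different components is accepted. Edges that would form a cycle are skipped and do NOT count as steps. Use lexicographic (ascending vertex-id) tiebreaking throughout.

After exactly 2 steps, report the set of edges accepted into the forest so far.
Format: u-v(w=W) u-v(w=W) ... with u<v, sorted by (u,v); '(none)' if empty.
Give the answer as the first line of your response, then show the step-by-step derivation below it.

0-1(w=1) 0-7(w=1)

step 1: add edge 0-1 (w=1); MST = {0-1(w=1)}
step 2: add edge 0-7 (w=1); MST = {0-1(w=1) 0-7(w=1)}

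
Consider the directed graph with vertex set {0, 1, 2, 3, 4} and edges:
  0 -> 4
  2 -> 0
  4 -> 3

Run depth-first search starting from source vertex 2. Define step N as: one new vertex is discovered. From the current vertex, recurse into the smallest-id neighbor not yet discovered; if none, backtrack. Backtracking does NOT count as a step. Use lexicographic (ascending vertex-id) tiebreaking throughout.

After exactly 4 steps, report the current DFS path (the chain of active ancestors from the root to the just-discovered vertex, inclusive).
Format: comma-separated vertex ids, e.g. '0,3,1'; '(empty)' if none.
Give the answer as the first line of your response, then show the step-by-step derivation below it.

2,0,4,3

step 1: discover 2; path=2; order=2
step 2: discover 0; path=2>0; order=2,0
step 3: discover 4; path=2>0>4; order=2,0,4
step 4: discover 3; path=2>0>4>3; order=2,0,4,3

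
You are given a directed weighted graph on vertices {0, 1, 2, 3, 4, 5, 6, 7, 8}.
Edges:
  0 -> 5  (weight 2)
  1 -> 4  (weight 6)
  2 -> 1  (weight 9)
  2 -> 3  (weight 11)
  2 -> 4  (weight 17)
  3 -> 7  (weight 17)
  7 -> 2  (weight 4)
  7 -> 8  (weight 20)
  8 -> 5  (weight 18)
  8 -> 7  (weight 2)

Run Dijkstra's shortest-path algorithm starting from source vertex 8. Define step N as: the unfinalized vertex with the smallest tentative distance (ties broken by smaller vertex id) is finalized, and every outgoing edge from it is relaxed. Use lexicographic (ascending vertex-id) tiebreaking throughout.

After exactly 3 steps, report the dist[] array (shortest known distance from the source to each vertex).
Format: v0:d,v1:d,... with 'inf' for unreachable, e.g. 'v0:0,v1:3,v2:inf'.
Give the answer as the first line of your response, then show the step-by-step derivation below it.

v0:inf,v1:15,v2:6,v3:17,v4:23,v5:18,v6:inf,v7:2,v8:0

step 1: dist = v0:inf,v1:inf,v2:inf,v3:inf,v4:inf,v5:18,v6:inf,v7:2,v8:0
step 2: dist = v0:inf,v1:inf,v2:6,v3:inf,v4:inf,v5:18,v6:inf,v7:2,v8:0
step 3: dist = v0:inf,v1:15,v2:6,v3:17,v4:23,v5:18,v6:inf,v7:2,v8:0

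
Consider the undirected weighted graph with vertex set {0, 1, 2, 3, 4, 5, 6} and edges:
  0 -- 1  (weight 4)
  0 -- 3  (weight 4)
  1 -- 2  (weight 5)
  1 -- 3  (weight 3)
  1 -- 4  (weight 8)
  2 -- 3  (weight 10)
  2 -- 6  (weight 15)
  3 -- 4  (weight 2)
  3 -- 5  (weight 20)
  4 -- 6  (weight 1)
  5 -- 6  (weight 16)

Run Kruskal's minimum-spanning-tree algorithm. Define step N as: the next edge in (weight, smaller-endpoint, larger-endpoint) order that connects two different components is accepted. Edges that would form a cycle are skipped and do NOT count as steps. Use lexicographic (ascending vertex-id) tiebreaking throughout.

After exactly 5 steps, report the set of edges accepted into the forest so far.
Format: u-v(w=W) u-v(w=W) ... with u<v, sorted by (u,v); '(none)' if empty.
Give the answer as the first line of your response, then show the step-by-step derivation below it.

0-1(w=4) 1-2(w=5) 1-3(w=3) 3-4(w=2) 4-6(w=1)

step 1: add edge 4-6 (w=1); MST = {4-6(w=1)}
step 2: add edge 3-4 (w=2); MST = {3-4(w=2) 4-6(w=1)}
step 3: add edge 1-3 (w=3); MST = {1-3(w=3) 3-4(w=2) 4-6(w=1)}
step 4: add edge 0-1 (w=4); MST = {0-1(w=4) 1-3(w=3) 3-4(w=2) 4-6(w=1)}
step 5: add edge 1-2 (w=5); MST = {0-1(w=4) 1-2(w=5) 1-3(w=3) 3-4(w=2) 4-6(w=1)}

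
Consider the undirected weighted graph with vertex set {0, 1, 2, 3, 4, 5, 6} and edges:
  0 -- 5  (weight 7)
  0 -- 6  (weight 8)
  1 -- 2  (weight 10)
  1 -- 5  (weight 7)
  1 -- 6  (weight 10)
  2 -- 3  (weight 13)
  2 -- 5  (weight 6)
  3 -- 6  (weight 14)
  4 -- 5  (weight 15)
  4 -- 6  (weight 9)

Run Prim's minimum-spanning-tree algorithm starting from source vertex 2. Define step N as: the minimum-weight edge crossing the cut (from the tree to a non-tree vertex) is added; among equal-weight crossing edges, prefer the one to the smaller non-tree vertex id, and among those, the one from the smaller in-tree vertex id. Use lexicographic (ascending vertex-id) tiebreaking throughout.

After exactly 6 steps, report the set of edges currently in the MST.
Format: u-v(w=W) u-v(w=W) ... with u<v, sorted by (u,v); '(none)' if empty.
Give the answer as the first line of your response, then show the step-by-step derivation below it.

0-5(w=7) 0-6(w=8) 1-5(w=7) 2-3(w=13) 2-5(w=6) 4-6(w=9)

step 1: add edge 2-5 (w=6); MST = {2-5(w=6)}
step 2: add edge 0-5 (w=7); MST = {0-5(w=7) 2-5(w=6)}
step 3: add edge 1-5 (w=7); MST = {0-5(w=7) 1-5(w=7) 2-5(w=6)}
step 4: add edge 0-6 (w=8); MST = {0-5(w=7) 0-6(w=8) 1-5(w=7) 2-5(w=6)}
step 5: add edge 4-6 (w=9); MST = {0-5(w=7) 0-6(w=8) 1-5(w=7) 2-5(w=6) 4-6(w=9)}
step 6: add edge 2-3 (w=13); MST = {0-5(w=7) 0-6(w=8) 1-5(w=7) 2-3(w=13) 2-5(w=6) 4-6(w=9)}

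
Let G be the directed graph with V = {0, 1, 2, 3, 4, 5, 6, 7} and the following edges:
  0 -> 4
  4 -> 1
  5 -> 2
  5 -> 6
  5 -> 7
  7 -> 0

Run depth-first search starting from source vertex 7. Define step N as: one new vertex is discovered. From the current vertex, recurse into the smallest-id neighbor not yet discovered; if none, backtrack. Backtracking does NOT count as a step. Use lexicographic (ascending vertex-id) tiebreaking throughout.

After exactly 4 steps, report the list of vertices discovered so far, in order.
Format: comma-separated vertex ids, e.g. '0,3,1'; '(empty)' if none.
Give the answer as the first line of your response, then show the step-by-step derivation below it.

7,0,4,1

step 1: discover 7; path=7; order=7
step 2: discover 0; path=7>0; order=7,0
step 3: discover 4; path=7>0>4; order=7,0,4
step 4: discover 1; path=7>0>4>1; order=7,0,4,1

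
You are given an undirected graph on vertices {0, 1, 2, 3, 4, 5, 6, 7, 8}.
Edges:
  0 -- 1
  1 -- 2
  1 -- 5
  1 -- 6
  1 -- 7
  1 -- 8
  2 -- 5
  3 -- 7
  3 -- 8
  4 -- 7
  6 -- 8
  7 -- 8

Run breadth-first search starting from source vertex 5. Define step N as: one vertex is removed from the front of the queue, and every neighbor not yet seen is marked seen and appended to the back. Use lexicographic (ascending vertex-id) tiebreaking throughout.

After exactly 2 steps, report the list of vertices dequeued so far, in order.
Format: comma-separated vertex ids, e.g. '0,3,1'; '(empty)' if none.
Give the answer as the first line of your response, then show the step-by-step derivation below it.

5,1

step 1: dequeue 5; queue=[1,2]; order=5
step 2: dequeue 1; queue=[2,0,6,7,8]; order=5,1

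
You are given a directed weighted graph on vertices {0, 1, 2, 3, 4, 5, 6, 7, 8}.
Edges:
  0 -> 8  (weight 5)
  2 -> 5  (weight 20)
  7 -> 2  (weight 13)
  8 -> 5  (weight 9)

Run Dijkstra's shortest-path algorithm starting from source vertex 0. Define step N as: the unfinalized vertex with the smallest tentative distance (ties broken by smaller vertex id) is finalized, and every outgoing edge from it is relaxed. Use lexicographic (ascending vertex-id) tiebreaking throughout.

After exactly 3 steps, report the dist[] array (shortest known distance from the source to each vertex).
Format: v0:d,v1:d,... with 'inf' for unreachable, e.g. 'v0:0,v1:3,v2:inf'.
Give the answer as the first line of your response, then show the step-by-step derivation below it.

v0:0,v1:inf,v2:inf,v3:inf,v4:inf,v5:14,v6:inf,v7:inf,v8:5

step 1: dist = v0:0,v1:inf,v2:inf,v3:inf,v4:inf,v5:inf,v6:inf,v7:inf,v8:5
step 2: dist = v0:0,v1:inf,v2:inf,v3:inf,v4:inf,v5:14,v6:inf,v7:inf,v8:5
step 3: dist = v0:0,v1:inf,v2:inf,v3:inf,v4:inf,v5:14,v6:inf,v7:inf,v8:5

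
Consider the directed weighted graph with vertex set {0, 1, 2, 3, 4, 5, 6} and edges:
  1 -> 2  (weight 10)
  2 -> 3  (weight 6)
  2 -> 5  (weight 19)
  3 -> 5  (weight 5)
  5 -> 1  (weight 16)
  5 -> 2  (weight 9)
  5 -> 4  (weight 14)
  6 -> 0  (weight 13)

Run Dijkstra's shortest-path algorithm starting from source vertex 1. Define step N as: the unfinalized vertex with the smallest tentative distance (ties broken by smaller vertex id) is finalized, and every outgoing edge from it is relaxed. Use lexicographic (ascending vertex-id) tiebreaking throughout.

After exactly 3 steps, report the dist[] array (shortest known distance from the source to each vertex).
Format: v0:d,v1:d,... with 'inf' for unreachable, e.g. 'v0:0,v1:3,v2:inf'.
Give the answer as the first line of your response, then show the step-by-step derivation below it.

v0:inf,v1:0,v2:10,v3:16,v4:inf,v5:21,v6:inf

step 1: dist = v0:inf,v1:0,v2:10,v3:inf,v4:inf,v5:inf,v6:inf
step 2: dist = v0:inf,v1:0,v2:10,v3:16,v4:inf,v5:29,v6:inf
step 3: dist = v0:inf,v1:0,v2:10,v3:16,v4:inf,v5:21,v6:inf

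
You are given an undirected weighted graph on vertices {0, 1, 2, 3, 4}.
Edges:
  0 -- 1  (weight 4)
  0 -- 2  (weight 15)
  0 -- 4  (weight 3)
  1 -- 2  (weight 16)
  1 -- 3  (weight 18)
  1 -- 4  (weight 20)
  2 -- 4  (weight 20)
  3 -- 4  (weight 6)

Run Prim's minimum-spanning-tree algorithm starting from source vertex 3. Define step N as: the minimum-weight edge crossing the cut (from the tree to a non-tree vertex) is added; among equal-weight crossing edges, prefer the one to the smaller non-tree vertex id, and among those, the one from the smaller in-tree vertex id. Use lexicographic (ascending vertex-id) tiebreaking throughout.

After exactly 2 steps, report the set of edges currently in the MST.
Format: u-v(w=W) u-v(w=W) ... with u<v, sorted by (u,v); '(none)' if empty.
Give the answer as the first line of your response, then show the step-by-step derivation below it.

0-4(w=3) 3-4(w=6)

step 1: add edge 3-4 (w=6); MST = {3-4(w=6)}
step 2: add edge 0-4 (w=3); MST = {0-4(w=3) 3-4(w=6)}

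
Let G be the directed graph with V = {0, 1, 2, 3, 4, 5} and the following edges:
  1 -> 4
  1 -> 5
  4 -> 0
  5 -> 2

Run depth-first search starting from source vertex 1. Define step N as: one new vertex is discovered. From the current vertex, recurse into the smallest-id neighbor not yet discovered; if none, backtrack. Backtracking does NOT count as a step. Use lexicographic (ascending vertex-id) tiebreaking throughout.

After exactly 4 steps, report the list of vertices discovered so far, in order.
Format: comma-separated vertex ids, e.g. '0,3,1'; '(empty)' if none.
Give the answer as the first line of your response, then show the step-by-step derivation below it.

1,4,0,5

step 1: discover 1; path=1; order=1
step 2: discover 4; path=1>4; order=1,4
step 3: discover 0; path=1>4>0; order=1,4,0
step 4: discover 5; path=1>5; order=1,4,0,5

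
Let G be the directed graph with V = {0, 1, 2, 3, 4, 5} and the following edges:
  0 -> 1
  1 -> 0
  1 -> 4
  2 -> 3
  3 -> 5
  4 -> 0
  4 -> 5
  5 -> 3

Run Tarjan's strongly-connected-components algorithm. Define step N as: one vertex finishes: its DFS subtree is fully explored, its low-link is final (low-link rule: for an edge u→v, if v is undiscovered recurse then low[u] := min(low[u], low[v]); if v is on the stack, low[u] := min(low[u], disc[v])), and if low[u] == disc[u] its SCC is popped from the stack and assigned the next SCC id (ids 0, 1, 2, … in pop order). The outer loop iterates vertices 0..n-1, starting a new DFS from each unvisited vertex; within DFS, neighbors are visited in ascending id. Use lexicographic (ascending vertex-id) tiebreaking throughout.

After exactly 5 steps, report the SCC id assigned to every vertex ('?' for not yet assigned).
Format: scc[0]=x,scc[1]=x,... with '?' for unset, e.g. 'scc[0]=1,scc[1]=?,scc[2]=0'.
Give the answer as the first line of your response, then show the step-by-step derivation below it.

scc[0]=1,scc[1]=1,scc[2]=?,scc[3]=0,scc[4]=1,scc[5]=0

step 1: low=(low[0]=0,low[1]=0,low[2]=?,low[3]=3,low[4]=0,low[5]=3); scc=(scc[0]=?,scc[1]=?,scc[2]=?,scc[3]=?,scc[4]=?,scc[5]=?)
step 2: low=(low[0]=0,low[1]=0,low[2]=?,low[3]=3,low[4]=0,low[5]=3); scc=(scc[0]=?,scc[1]=?,scc[2]=?,scc[3]=0,scc[4]=?,scc[5]=0)
step 3: low=(low[0]=0,low[1]=0,low[2]=?,low[3]=3,low[4]=0,low[5]=3); scc=(scc[0]=?,scc[1]=?,scc[2]=?,scc[3]=0,scc[4]=?,scc[5]=0)
step 4: low=(low[0]=0,low[1]=0,low[2]=?,low[3]=3,low[4]=0,low[5]=3); scc=(scc[0]=?,scc[1]=?,scc[2]=?,scc[3]=0,scc[4]=?,scc[5]=0)
step 5: low=(low[0]=0,low[1]=0,low[2]=?,low[3]=3,low[4]=0,low[5]=3); scc=(scc[0]=1,scc[1]=1,scc[2]=?,scc[3]=0,scc[4]=1,scc[5]=0)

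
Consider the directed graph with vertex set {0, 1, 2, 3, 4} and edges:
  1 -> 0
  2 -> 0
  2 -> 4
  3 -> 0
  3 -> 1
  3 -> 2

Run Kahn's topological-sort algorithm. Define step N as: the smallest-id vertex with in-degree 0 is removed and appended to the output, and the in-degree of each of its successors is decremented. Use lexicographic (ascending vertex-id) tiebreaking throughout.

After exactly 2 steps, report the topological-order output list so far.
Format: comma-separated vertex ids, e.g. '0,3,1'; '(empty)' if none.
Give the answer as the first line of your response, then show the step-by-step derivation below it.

3,1

step 1: output 3; order=[3]; indeg=(2,0,0,0,1)
step 2: output 1; order=[3,1]; indeg=(1,0,0,0,1)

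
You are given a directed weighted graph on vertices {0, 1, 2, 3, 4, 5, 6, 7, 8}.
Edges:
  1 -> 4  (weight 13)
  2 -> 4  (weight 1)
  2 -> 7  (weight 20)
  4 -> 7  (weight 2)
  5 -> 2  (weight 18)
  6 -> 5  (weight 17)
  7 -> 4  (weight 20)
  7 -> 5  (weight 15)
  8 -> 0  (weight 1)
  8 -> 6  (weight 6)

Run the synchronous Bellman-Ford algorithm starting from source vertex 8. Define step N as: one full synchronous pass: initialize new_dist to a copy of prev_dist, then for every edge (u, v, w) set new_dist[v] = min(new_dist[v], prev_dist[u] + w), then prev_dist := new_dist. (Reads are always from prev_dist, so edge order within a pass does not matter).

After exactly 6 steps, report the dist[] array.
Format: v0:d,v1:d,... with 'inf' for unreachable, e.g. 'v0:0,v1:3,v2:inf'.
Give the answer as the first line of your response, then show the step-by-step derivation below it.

v0:1,v1:inf,v2:41,v3:inf,v4:42,v5:23,v6:6,v7:44,v8:0

step 1: dist = v0:1,v1:inf,v2:inf,v3:inf,v4:inf,v5:inf,v6:6,v7:inf,v8:0
step 2: dist = v0:1,v1:inf,v2:inf,v3:inf,v4:inf,v5:23,v6:6,v7:inf,v8:0
step 3: dist = v0:1,v1:inf,v2:41,v3:inf,v4:inf,v5:23,v6:6,v7:inf,v8:0
step 4: dist = v0:1,v1:inf,v2:41,v3:inf,v4:42,v5:23,v6:6,v7:61,v8:0
step 5: dist = v0:1,v1:inf,v2:41,v3:inf,v4:42,v5:23,v6:6,v7:44,v8:0
step 6: dist = v0:1,v1:inf,v2:41,v3:inf,v4:42,v5:23,v6:6,v7:44,v8:0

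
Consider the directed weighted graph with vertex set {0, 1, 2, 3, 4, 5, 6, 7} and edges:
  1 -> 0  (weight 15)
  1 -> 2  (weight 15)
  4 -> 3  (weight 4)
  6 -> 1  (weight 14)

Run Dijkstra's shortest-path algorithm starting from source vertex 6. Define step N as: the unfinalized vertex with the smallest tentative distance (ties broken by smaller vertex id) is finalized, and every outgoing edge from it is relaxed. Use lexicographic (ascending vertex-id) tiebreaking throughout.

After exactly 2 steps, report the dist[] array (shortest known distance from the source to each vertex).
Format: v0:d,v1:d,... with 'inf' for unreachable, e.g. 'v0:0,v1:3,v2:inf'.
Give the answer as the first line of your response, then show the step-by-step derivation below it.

v0:29,v1:14,v2:29,v3:inf,v4:inf,v5:inf,v6:0,v7:inf

step 1: dist = v0:inf,v1:14,v2:inf,v3:inf,v4:inf,v5:inf,v6:0,v7:inf
step 2: dist = v0:29,v1:14,v2:29,v3:inf,v4:inf,v5:inf,v6:0,v7:inf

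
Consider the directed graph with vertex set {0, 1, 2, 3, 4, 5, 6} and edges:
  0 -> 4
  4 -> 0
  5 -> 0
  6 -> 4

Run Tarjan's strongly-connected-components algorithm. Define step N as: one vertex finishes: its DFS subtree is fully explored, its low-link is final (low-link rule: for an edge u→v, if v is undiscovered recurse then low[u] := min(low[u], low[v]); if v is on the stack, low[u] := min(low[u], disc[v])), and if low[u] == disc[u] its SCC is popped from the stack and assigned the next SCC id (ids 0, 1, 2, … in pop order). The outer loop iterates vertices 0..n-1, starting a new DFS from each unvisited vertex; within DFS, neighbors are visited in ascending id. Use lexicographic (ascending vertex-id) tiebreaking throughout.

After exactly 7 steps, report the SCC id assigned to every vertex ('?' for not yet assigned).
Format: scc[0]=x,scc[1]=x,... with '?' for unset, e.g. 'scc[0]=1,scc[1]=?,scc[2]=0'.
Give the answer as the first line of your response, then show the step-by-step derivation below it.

scc[0]=0,scc[1]=1,scc[2]=2,scc[3]=3,scc[4]=0,scc[5]=4,scc[6]=5

step 1: low=(low[0]=0,low[1]=?,low[2]=?,low[3]=?,low[4]=0,low[5]=?,low[6]=?); scc=(scc[0]=?,scc[1]=?,scc[2]=?,scc[3]=?,scc[4]=?,scc[5]=?,scc[6]=?)
step 2: low=(low[0]=0,low[1]=?,low[2]=?,low[3]=?,low[4]=0,low[5]=?,low[6]=?); scc=(scc[0]=0,scc[1]=?,scc[2]=?,scc[3]=?,scc[4]=0,scc[5]=?,scc[6]=?)
step 3: low=(low[0]=0,low[1]=2,low[2]=?,low[3]=?,low[4]=0,low[5]=?,low[6]=?); scc=(scc[0]=0,scc[1]=1,scc[2]=?,scc[3]=?,scc[4]=0,scc[5]=?,scc[6]=?)
step 4: low=(low[0]=0,low[1]=2,low[2]=3,low[3]=?,low[4]=0,low[5]=?,low[6]=?); scc=(scc[0]=0,scc[1]=1,scc[2]=2,scc[3]=?,scc[4]=0,scc[5]=?,scc[6]=?)
step 5: low=(low[0]=0,low[1]=2,low[2]=3,low[3]=4,low[4]=0,low[5]=?,low[6]=?); scc=(scc[0]=0,scc[1]=1,scc[2]=2,scc[3]=3,scc[4]=0,scc[5]=?,scc[6]=?)
step 6: low=(low[0]=0,low[1]=2,low[2]=3,low[3]=4,low[4]=0,low[5]=5,low[6]=?); scc=(scc[0]=0,scc[1]=1,scc[2]=2,scc[3]=3,scc[4]=0,scc[5]=4,scc[6]=?)
step 7: low=(low[0]=0,low[1]=2,low[2]=3,low[3]=4,low[4]=0,low[5]=5,low[6]=6); scc=(scc[0]=0,scc[1]=1,scc[2]=2,scc[3]=3,scc[4]=0,scc[5]=4,scc[6]=5)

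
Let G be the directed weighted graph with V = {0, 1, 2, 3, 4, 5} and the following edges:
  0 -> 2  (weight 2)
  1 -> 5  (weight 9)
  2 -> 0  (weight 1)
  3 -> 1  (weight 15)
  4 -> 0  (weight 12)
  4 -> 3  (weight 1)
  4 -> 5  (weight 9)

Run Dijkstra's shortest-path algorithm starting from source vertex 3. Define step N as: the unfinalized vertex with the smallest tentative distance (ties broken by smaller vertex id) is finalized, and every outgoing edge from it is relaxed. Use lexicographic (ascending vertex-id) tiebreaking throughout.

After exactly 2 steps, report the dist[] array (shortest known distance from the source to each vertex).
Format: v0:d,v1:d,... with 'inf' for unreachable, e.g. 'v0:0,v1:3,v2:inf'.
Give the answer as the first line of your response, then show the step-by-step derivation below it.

v0:inf,v1:15,v2:inf,v3:0,v4:inf,v5:24

step 1: dist = v0:inf,v1:15,v2:inf,v3:0,v4:inf,v5:inf
step 2: dist = v0:inf,v1:15,v2:inf,v3:0,v4:inf,v5:24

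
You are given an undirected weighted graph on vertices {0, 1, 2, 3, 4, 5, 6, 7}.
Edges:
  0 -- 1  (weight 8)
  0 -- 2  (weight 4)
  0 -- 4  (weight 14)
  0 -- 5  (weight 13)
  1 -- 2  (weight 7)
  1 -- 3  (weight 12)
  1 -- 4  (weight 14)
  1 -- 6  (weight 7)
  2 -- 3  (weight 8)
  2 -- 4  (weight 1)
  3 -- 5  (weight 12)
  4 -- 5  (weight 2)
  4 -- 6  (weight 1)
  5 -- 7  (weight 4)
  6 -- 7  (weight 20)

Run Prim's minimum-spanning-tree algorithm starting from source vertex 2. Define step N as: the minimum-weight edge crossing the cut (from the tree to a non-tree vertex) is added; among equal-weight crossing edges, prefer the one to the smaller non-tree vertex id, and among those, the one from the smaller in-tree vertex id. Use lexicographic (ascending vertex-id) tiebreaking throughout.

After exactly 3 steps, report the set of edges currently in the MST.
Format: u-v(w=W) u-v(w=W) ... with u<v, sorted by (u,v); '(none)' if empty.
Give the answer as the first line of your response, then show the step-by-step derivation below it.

2-4(w=1) 4-5(w=2) 4-6(w=1)

step 1: add edge 2-4 (w=1); MST = {2-4(w=1)}
step 2: add edge 4-6 (w=1); MST = {2-4(w=1) 4-6(w=1)}
step 3: add edge 4-5 (w=2); MST = {2-4(w=1) 4-5(w=2) 4-6(w=1)}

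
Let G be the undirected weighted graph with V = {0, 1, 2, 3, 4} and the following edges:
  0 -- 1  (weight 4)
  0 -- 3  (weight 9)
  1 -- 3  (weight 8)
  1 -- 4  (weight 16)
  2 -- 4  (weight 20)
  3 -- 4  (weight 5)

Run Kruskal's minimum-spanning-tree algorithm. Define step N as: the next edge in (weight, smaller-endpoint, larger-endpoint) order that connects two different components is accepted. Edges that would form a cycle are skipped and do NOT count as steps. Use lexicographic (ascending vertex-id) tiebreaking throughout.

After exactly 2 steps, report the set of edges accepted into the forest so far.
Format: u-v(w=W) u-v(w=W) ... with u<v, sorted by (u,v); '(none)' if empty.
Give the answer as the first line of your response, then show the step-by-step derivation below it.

0-1(w=4) 3-4(w=5)

step 1: add edge 0-1 (w=4); MST = {0-1(w=4)}
step 2: add edge 3-4 (w=5); MST = {0-1(w=4) 3-4(w=5)}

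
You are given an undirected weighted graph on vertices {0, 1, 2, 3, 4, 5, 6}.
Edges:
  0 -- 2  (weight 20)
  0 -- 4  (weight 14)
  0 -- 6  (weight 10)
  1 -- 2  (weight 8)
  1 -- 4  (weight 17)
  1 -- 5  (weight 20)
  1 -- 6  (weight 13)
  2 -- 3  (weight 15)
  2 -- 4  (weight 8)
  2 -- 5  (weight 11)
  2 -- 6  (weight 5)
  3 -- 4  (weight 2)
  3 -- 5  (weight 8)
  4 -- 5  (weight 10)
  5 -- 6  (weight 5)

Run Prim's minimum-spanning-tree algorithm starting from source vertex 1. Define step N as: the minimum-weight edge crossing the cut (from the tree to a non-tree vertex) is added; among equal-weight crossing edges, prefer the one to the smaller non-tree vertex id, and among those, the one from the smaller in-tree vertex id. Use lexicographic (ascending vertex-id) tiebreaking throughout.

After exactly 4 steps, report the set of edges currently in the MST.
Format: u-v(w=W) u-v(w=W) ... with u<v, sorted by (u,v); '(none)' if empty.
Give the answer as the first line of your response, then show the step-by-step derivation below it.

1-2(w=8) 2-6(w=5) 3-5(w=8) 5-6(w=5)

step 1: add edge 1-2 (w=8); MST = {1-2(w=8)}
step 2: add edge 2-6 (w=5); MST = {1-2(w=8) 2-6(w=5)}
step 3: add edge 5-6 (w=5); MST = {1-2(w=8) 2-6(w=5) 5-6(w=5)}
step 4: add edge 3-5 (w=8); MST = {1-2(w=8) 2-6(w=5) 3-5(w=8) 5-6(w=5)}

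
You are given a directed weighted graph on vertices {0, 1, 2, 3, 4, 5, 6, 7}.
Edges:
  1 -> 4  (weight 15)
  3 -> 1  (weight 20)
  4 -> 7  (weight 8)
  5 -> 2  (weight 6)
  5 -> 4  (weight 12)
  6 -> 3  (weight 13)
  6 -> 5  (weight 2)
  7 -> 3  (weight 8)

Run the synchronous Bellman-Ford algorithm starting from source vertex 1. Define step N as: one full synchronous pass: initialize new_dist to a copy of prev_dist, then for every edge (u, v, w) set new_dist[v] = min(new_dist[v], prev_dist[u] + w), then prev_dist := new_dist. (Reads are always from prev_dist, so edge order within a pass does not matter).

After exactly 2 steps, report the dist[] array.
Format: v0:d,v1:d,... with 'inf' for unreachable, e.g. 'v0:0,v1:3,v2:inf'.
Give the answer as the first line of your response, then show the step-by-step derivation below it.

v0:inf,v1:0,v2:inf,v3:inf,v4:15,v5:inf,v6:inf,v7:23

step 1: dist = v0:inf,v1:0,v2:inf,v3:inf,v4:15,v5:inf,v6:inf,v7:inf
step 2: dist = v0:inf,v1:0,v2:inf,v3:inf,v4:15,v5:inf,v6:inf,v7:23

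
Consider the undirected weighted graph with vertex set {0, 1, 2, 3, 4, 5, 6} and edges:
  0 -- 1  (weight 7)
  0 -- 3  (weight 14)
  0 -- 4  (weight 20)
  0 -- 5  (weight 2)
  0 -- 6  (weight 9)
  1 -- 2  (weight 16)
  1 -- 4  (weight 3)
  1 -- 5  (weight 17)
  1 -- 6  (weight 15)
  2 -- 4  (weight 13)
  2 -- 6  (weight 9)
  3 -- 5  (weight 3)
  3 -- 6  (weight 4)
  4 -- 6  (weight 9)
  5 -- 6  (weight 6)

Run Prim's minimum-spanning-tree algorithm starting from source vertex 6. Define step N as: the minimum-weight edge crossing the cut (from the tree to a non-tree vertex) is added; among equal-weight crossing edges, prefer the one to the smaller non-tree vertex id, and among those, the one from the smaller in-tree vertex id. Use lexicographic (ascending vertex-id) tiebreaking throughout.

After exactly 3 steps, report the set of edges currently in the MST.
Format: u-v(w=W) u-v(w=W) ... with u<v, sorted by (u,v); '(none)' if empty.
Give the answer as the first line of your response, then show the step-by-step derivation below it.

0-5(w=2) 3-5(w=3) 3-6(w=4)

step 1: add edge 3-6 (w=4); MST = {3-6(w=4)}
step 2: add edge 3-5 (w=3); MST = {3-5(w=3) 3-6(w=4)}
step 3: add edge 0-5 (w=2); MST = {0-5(w=2) 3-5(w=3) 3-6(w=4)}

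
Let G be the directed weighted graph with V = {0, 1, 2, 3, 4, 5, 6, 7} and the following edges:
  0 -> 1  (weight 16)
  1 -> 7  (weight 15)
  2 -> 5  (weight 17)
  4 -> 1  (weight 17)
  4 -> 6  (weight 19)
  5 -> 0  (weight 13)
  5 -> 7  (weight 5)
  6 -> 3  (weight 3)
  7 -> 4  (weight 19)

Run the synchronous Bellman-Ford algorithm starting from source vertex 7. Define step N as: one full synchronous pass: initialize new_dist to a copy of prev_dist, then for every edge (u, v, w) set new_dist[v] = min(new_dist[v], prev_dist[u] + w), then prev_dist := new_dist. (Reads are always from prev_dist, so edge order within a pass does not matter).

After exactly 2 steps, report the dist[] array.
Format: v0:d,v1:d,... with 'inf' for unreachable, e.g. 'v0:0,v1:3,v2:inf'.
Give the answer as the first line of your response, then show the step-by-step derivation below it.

v0:inf,v1:36,v2:inf,v3:inf,v4:19,v5:inf,v6:38,v7:0

step 1: dist = v0:inf,v1:inf,v2:inf,v3:inf,v4:19,v5:inf,v6:inf,v7:0
step 2: dist = v0:inf,v1:36,v2:inf,v3:inf,v4:19,v5:inf,v6:38,v7:0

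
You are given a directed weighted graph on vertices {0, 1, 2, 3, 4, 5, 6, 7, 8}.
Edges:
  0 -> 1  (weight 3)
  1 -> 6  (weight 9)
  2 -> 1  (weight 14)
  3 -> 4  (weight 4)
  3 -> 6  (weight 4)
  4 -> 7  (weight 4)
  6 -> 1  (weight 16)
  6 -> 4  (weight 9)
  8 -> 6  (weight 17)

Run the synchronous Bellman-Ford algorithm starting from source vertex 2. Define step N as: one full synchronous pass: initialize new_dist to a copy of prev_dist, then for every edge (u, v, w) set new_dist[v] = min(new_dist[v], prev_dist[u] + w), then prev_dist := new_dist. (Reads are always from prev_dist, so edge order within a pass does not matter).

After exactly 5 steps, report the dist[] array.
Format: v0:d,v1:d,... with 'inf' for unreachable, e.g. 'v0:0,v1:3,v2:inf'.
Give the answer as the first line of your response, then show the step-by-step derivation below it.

v0:inf,v1:14,v2:0,v3:inf,v4:32,v5:inf,v6:23,v7:36,v8:inf

step 1: dist = v0:inf,v1:14,v2:0,v3:inf,v4:inf,v5:inf,v6:inf,v7:inf,v8:inf
step 2: dist = v0:inf,v1:14,v2:0,v3:inf,v4:inf,v5:inf,v6:23,v7:inf,v8:inf
step 3: dist = v0:inf,v1:14,v2:0,v3:inf,v4:32,v5:inf,v6:23,v7:inf,v8:inf
step 4: dist = v0:inf,v1:14,v2:0,v3:inf,v4:32,v5:inf,v6:23,v7:36,v8:inf
step 5: dist = v0:inf,v1:14,v2:0,v3:inf,v4:32,v5:inf,v6:23,v7:36,v8:inf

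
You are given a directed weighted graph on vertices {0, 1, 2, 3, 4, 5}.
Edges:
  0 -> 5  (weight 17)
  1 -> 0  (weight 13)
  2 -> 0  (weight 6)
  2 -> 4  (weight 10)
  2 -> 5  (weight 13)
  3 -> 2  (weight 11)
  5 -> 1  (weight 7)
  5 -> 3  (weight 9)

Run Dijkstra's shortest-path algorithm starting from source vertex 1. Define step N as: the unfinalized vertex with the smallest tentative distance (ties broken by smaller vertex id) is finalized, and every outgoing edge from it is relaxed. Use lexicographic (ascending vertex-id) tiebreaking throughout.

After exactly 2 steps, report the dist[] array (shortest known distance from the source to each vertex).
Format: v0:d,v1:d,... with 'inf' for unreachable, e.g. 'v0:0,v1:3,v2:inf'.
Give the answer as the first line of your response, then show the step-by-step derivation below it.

v0:13,v1:0,v2:inf,v3:inf,v4:inf,v5:30

step 1: dist = v0:13,v1:0,v2:inf,v3:inf,v4:inf,v5:inf
step 2: dist = v0:13,v1:0,v2:inf,v3:inf,v4:inf,v5:30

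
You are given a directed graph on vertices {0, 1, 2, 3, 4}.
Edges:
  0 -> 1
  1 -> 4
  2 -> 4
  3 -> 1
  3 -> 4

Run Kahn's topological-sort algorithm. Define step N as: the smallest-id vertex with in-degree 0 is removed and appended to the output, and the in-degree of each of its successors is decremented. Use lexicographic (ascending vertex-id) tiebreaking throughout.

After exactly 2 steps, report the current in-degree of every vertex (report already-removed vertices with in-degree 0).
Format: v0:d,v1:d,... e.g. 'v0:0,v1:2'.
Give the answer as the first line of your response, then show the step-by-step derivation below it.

v0:0,v1:1,v2:0,v3:0,v4:2

step 1: output 0; order=[0]; indeg=(0,1,0,0,3)
step 2: output 2; order=[0,2]; indeg=(0,1,0,0,2)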